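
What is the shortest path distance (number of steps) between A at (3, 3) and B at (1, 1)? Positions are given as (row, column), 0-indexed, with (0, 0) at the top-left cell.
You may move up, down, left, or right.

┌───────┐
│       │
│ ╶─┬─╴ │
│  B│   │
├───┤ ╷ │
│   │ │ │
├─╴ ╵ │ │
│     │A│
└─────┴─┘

Finding path from (3, 3) to (1, 1):
Path: (3,3) → (2,3) → (1,3) → (0,3) → (0,2) → (0,1) → (0,0) → (1,0) → (1,1)
Distance: 8 steps

Solution:

┌───────┐
│↓ ← ← ↰│
│ ╶─┬─╴ │
│↳ B│  ↑│
├───┤ ╷ │
│   │ │↑│
├─╴ ╵ │ │
│     │A│
└─────┴─┘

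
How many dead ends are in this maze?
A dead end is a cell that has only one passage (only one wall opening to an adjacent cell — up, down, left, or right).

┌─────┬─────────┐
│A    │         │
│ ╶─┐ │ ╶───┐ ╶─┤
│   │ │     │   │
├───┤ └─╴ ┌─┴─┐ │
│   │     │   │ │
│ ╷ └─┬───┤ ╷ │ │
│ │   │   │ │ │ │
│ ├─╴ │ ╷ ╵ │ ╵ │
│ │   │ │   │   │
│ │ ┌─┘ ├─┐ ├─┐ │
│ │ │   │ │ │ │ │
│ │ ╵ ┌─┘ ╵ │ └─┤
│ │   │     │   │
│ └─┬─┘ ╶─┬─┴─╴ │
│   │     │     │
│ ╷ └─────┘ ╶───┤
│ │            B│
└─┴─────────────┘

Checking each cell for number of passages:

Dead ends found at positions:
  (0, 7)
  (1, 1)
  (1, 5)
  (5, 4)
  (5, 6)
  (5, 7)
  (7, 2)
  (7, 4)
  (8, 0)
  (8, 7)
Total dead ends: 10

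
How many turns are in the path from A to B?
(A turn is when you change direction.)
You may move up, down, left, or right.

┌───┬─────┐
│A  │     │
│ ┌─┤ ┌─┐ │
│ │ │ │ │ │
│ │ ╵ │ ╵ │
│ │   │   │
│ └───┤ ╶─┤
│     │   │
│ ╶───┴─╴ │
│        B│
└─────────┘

Directions: down, down, down, down, right, right, right, right
Number of turns: 1

Solution:

┌───┬─────┐
│A  │     │
│ ┌─┤ ┌─┐ │
│↓│ │ │ │ │
│ │ ╵ │ ╵ │
│↓│   │   │
│ └───┤ ╶─┤
│↓    │   │
│ ╶───┴─╴ │
│↳ → → → B│
└─────────┘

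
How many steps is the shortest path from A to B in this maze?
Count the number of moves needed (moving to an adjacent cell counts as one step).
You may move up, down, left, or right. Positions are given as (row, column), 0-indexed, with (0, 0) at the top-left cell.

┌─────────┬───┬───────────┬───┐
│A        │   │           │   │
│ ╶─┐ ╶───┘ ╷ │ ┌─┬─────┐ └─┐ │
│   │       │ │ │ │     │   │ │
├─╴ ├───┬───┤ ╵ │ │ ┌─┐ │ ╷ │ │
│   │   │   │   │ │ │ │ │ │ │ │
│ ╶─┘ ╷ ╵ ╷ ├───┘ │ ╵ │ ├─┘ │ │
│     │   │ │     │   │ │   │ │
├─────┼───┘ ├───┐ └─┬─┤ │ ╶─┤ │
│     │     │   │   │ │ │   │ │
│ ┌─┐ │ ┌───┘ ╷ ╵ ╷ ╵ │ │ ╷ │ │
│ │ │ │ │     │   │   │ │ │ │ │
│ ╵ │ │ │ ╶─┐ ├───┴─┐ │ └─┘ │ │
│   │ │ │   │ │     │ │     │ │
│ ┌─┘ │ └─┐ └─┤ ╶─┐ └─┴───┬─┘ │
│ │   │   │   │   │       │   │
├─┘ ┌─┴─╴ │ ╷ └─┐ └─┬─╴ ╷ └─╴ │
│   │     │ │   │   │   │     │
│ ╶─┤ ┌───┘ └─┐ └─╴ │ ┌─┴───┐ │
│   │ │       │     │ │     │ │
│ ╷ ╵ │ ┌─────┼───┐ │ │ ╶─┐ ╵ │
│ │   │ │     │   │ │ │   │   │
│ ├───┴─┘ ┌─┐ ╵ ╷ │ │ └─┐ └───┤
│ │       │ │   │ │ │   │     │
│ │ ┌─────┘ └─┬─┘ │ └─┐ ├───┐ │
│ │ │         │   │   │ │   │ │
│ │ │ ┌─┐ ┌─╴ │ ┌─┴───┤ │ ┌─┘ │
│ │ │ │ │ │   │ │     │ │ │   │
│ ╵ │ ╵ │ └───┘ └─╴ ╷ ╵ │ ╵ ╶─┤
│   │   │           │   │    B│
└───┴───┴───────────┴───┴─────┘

Using BFS to find shortest path:
Start: (0, 0), End: (14, 14)
Path found:
(0,0) → (1,0) → (1,1) → (2,1) → (2,0) → (3,0) → (3,1) → (3,2) → (2,2) → (2,3) → (3,3) → (3,4) → (2,4) → (2,5) → (3,5) → (4,5) → (4,4) → (4,3) → (5,3) → (6,3) → (7,3) → (7,4) → (8,4) → (8,3) → (8,2) → (9,2) → (10,2) → (10,1) → (9,1) → (9,0) → (10,0) → (11,0) → (12,0) → (13,0) → (14,0) → (14,1) → (13,1) → (12,1) → (11,1) → (11,2) → (11,3) → (11,4) → (10,4) → (10,5) → (10,6) → (11,6) → (11,7) → (10,7) → (10,8) → (11,8) → (12,8) → (12,7) → (13,7) → (14,7) → (14,8) → (14,9) → (13,9) → (13,10) → (14,10) → (14,11) → (13,11) → (12,11) → (11,11) → (11,10) → (10,10) → (9,10) → (8,10) → (8,11) → (7,11) → (7,12) → (8,12) → (8,13) → (8,14) → (9,14) → (10,14) → (10,13) → (9,13) → (9,12) → (9,11) → (10,11) → (10,12) → (11,12) → (11,13) → (11,14) → (12,14) → (13,14) → (13,13) → (14,13) → (14,14)
Number of steps: 88

Solution:

┌─────────┬───┬───────────┬───┐
│A        │   │           │   │
│ ╶─┐ ╶───┘ ╷ │ ┌─┬─────┐ └─┐ │
│↳ ↓│       │ │ │ │     │   │ │
├─╴ ├───┬───┤ ╵ │ │ ┌─┐ │ ╷ │ │
│↓ ↲│↱ ↓│↱ ↓│   │ │ │ │ │ │ │ │
│ ╶─┘ ╷ ╵ ╷ ├───┘ │ ╵ │ ├─┘ │ │
│↳ → ↑│↳ ↑│↓│     │   │ │   │ │
├─────┼───┘ ├───┐ └─┬─┤ │ ╶─┤ │
│     │↓ ← ↲│   │   │ │ │   │ │
│ ┌─┐ │ ┌───┘ ╷ ╵ ╷ ╵ │ │ ╷ │ │
│ │ │ │↓│     │   │   │ │ │ │ │
│ ╵ │ │ │ ╶─┐ ├───┴─┐ │ └─┘ │ │
│   │ │↓│   │ │     │ │     │ │
│ ┌─┘ │ └─┐ └─┤ ╶─┐ └─┴───┬─┘ │
│ │   │↳ ↓│   │   │    ↱ ↓│   │
├─┘ ┌─┴─╴ │ ╷ └─┐ └─┬─╴ ╷ └─╴ │
│   │↓ ← ↲│ │   │   │↱ ↑│↳ → ↓│
│ ╶─┤ ┌───┘ └─┐ └─╴ │ ┌─┴───┐ │
│↓ ↰│↓│       │     │↑│↓ ← ↰│↓│
│ ╷ ╵ │ ┌─────┼───┐ │ │ ╶─┐ ╵ │
│↓│↑ ↲│ │↱ → ↓│↱ ↓│ │↑│↳ ↓│↑ ↲│
│ ├───┴─┘ ┌─┐ ╵ ╷ │ │ └─┐ └───┤
│↓│↱ → → ↑│ │↳ ↑│↓│ │↑ ↰│↳ → ↓│
│ │ ┌─────┘ └─┬─┘ │ └─┐ ├───┐ │
│↓│↑│         │↓ ↲│   │↑│   │↓│
│ │ │ ┌─┐ ┌─╴ │ ┌─┴───┤ │ ┌─┘ │
│↓│↑│ │ │ │   │↓│  ↱ ↓│↑│ │↓ ↲│
│ ╵ │ ╵ │ └───┘ └─╴ ╷ ╵ │ ╵ ╶─┤
│↳ ↑│   │      ↳ → ↑│↳ ↑│  ↳ B│
└───┴───┴───────────┴───┴─────┘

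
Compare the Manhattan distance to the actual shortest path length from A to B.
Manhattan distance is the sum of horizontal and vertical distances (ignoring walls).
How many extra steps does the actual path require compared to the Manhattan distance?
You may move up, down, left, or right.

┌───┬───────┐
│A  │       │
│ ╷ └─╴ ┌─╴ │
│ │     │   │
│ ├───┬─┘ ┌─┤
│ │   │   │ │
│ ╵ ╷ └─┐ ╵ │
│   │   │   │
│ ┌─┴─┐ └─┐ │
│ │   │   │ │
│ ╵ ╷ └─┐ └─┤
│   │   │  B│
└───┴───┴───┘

Manhattan distance: |5 - 0| + |5 - 0| = 10
Actual path length: 12
Extra steps: 12 - 10 = 2

Solution:

┌───┬───────┐
│A  │       │
│ ╷ └─╴ ┌─╴ │
│↓│     │   │
│ ├───┬─┘ ┌─┤
│↓│↱ ↓│   │ │
│ ╵ ╷ └─┐ ╵ │
│↳ ↑│↳ ↓│   │
│ ┌─┴─┐ └─┐ │
│ │   │↳ ↓│ │
│ ╵ ╷ └─┐ └─┤
│   │   │↳ B│
└───┴───┴───┘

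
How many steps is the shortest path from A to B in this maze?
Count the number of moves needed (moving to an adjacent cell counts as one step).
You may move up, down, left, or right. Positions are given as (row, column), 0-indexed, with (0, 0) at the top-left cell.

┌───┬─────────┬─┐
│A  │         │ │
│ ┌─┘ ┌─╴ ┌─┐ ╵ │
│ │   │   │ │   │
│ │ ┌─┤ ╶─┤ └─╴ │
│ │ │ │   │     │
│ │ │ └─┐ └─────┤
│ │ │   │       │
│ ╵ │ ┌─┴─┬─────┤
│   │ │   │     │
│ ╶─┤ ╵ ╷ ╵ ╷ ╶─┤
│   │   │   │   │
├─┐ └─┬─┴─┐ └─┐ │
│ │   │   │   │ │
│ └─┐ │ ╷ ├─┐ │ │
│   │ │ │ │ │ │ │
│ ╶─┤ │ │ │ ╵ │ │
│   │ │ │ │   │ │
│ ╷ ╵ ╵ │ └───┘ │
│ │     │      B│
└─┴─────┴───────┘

Using BFS to find shortest path:
Start: (0, 0), End: (9, 7)
Path found:
(0,0) → (1,0) → (2,0) → (3,0) → (4,0) → (5,0) → (5,1) → (6,1) → (6,2) → (7,2) → (8,2) → (9,2) → (9,3) → (8,3) → (7,3) → (6,3) → (6,4) → (7,4) → (8,4) → (9,4) → (9,5) → (9,6) → (9,7)
Number of steps: 22

Solution:

┌───┬─────────┬─┐
│A  │         │ │
│ ┌─┘ ┌─╴ ┌─┐ ╵ │
│↓│   │   │ │   │
│ │ ┌─┤ ╶─┤ └─╴ │
│↓│ │ │   │     │
│ │ │ └─┐ └─────┤
│↓│ │   │       │
│ ╵ │ ┌─┴─┬─────┤
│↓  │ │   │     │
│ ╶─┤ ╵ ╷ ╵ ╷ ╶─┤
│↳ ↓│   │   │   │
├─┐ └─┬─┴─┐ └─┐ │
│ │↳ ↓│↱ ↓│   │ │
│ └─┐ │ ╷ ├─┐ │ │
│   │↓│↑│↓│ │ │ │
│ ╶─┤ │ │ │ ╵ │ │
│   │↓│↑│↓│   │ │
│ ╷ ╵ ╵ │ └───┘ │
│ │  ↳ ↑│↳ → → B│
└─┴─────┴───────┘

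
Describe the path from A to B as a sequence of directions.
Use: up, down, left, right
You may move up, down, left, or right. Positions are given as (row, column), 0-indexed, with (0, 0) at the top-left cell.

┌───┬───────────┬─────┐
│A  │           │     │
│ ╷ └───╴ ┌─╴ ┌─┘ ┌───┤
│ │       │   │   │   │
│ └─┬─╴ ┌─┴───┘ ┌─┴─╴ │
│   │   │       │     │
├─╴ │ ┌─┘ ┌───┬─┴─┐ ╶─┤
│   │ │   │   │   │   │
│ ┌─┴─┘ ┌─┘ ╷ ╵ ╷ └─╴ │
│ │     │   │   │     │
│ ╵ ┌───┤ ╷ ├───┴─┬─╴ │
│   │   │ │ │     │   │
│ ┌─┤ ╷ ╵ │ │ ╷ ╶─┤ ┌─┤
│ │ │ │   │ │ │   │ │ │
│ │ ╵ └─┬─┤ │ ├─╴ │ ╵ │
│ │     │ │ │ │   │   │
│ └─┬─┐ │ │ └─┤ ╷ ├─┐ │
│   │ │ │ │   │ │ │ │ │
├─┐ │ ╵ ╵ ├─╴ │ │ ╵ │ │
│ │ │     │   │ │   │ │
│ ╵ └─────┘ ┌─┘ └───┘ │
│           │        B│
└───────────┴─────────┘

Finding the path and converting it to directions:
Path through cells: (0,0) → (1,0) → (2,0) → (2,1) → (3,1) → (3,0) → (4,0) → (5,0) → (6,0) → (7,0) → (8,0) → (8,1) → (9,1) → (10,1) → (10,2) → (10,3) → (10,4) → (10,5) → (9,5) → (9,6) → (8,6) → (8,5) → (7,5) → (6,5) → (5,5) → (4,5) → (3,5) → (3,6) → (4,6) → (4,7) → (3,7) → (3,8) → (4,8) → (4,9) → (4,10) → (5,10) → (5,9) → (6,9) → (7,9) → (7,10) → (8,10) → (9,10) → (10,10)
Directions: down, down, right, down, left, down, down, down, down, down, right, down, down, right, right, right, right, up, right, up, left, up, up, up, up, up, right, down, right, up, right, down, right, right, down, left, down, down, right, down, down, down

Solution:

┌───┬───────────┬─────┐
│A  │           │     │
│ ╷ └───╴ ┌─╴ ┌─┘ ┌───┤
│↓│       │   │   │   │
│ └─┬─╴ ┌─┴───┘ ┌─┴─╴ │
│↳ ↓│   │       │     │
├─╴ │ ┌─┘ ┌───┬─┴─┐ ╶─┤
│↓ ↲│ │   │↱ ↓│↱ ↓│   │
│ ┌─┴─┘ ┌─┘ ╷ ╵ ╷ └─╴ │
│↓│     │  ↑│↳ ↑│↳ → ↓│
│ ╵ ┌───┤ ╷ ├───┴─┬─╴ │
│↓  │   │ │↑│     │↓ ↲│
│ ┌─┤ ╷ ╵ │ │ ╷ ╶─┤ ┌─┤
│↓│ │ │   │↑│ │   │↓│ │
│ │ ╵ └─┬─┤ │ ├─╴ │ ╵ │
│↓│     │ │↑│ │   │↳ ↓│
│ └─┬─┐ │ │ └─┤ ╷ ├─┐ │
│↳ ↓│ │ │ │↑ ↰│ │ │ │↓│
├─┐ │ ╵ ╵ ├─╴ │ │ ╵ │ │
│ │↓│     │↱ ↑│ │   │↓│
│ ╵ └─────┘ ┌─┘ └───┘ │
│  ↳ → → → ↑│        B│
└───────────┴─────────┘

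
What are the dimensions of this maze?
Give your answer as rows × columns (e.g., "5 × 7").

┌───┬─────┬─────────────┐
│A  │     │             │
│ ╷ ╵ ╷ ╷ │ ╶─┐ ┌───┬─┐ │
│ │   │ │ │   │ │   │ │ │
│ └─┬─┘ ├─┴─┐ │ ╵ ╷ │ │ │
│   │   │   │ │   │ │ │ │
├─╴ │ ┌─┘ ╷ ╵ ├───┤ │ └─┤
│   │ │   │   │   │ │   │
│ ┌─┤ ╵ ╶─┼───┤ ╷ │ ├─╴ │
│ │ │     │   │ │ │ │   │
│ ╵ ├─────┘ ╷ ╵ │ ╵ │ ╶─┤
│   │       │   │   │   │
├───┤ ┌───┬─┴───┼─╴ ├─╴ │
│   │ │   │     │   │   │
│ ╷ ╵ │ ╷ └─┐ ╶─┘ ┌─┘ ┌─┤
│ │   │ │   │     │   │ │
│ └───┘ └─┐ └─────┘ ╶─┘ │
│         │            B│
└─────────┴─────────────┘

Counting the maze dimensions:
Rows (vertical): 9
Columns (horizontal): 12
Dimensions: 9 × 12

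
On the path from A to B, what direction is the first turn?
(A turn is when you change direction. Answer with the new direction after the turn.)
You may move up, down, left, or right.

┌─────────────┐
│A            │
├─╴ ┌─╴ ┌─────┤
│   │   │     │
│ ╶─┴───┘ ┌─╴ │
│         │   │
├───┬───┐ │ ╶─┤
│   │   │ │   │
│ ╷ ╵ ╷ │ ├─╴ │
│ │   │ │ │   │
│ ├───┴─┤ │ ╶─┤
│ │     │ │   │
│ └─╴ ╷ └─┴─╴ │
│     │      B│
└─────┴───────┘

Directions: right, down, left, down, right, right, right, right, up, right, right, down, left, down, right, down, left, down, right, down
First turn direction: down

Solution:

┌─────────────┐
│A ↓          │
├─╴ ┌─╴ ┌─────┤
│↓ ↲│   │↱ → ↓│
│ ╶─┴───┘ ┌─╴ │
│↳ → → → ↑│↓ ↲│
├───┬───┐ │ ╶─┤
│   │   │ │↳ ↓│
│ ╷ ╵ ╷ │ ├─╴ │
│ │   │ │ │↓ ↲│
│ ├───┴─┤ │ ╶─┤
│ │     │ │↳ ↓│
│ └─╴ ╷ └─┴─╴ │
│     │      B│
└─────┴───────┘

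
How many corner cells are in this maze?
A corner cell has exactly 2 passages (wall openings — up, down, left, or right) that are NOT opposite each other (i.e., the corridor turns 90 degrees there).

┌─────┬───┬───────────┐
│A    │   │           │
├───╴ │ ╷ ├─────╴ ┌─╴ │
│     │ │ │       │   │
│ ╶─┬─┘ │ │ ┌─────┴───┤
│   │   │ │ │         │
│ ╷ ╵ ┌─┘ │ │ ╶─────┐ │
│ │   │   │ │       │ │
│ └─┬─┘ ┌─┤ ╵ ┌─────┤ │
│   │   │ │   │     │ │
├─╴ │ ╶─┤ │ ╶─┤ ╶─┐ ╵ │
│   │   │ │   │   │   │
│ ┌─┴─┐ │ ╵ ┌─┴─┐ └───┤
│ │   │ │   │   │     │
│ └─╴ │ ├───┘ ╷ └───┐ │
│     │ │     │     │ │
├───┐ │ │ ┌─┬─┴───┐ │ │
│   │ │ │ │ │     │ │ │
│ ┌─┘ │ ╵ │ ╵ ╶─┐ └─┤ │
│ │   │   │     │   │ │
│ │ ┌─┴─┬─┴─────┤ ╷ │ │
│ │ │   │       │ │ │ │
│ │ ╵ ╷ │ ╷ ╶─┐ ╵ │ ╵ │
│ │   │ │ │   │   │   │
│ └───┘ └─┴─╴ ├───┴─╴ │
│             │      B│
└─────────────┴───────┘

Counting corner cells (2 non-opposite passages):
Total corners: 68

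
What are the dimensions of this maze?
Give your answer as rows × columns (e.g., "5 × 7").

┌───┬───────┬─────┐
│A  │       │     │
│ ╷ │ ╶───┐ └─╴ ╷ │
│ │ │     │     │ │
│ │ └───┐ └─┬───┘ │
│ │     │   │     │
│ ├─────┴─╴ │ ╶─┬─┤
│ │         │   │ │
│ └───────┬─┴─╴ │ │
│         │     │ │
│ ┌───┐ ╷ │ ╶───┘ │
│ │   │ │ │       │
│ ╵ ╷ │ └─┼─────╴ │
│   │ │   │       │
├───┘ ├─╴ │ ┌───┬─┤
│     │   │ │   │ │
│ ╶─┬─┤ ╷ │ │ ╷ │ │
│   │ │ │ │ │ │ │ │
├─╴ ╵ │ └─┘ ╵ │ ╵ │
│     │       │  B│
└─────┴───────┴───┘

Counting the maze dimensions:
Rows (vertical): 10
Columns (horizontal): 9
Dimensions: 10 × 9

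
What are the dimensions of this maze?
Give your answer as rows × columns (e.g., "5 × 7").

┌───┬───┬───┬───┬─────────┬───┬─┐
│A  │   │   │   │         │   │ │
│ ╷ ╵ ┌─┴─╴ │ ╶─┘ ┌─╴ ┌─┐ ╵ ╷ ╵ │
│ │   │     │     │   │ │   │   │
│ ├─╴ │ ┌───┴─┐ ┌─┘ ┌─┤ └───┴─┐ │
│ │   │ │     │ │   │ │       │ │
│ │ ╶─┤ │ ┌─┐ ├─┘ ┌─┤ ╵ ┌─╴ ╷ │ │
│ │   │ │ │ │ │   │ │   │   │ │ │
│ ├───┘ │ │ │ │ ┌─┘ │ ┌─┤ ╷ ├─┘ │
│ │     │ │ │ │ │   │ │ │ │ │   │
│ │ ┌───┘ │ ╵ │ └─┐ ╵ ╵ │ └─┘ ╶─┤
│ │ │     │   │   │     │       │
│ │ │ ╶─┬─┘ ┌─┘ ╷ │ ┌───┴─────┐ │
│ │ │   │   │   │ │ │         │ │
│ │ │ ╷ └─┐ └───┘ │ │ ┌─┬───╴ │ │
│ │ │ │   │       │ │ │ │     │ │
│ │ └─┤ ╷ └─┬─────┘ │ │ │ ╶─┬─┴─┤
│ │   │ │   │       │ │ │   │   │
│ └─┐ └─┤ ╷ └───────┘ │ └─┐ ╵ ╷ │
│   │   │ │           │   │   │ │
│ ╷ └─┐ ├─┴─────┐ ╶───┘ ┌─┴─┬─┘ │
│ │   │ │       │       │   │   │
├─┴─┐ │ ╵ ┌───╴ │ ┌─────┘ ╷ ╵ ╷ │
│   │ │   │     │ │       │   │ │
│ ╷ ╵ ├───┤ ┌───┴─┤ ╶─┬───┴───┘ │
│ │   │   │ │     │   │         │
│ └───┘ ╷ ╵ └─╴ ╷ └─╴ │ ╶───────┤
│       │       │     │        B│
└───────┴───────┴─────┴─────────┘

Counting the maze dimensions:
Rows (vertical): 14
Columns (horizontal): 16
Dimensions: 14 × 16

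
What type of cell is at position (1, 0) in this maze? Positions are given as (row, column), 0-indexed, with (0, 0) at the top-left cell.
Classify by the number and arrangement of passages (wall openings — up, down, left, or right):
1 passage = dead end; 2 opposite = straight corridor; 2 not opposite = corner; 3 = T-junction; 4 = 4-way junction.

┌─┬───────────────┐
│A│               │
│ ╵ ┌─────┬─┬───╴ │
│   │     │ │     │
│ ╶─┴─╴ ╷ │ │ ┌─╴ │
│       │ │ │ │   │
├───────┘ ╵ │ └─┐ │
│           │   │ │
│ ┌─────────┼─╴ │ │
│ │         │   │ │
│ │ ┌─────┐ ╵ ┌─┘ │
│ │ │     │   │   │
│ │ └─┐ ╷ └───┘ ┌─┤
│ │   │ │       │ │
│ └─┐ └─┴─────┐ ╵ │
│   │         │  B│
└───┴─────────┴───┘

Checking cell at (1, 0):
Number of passages: 3
Cell type: T-junction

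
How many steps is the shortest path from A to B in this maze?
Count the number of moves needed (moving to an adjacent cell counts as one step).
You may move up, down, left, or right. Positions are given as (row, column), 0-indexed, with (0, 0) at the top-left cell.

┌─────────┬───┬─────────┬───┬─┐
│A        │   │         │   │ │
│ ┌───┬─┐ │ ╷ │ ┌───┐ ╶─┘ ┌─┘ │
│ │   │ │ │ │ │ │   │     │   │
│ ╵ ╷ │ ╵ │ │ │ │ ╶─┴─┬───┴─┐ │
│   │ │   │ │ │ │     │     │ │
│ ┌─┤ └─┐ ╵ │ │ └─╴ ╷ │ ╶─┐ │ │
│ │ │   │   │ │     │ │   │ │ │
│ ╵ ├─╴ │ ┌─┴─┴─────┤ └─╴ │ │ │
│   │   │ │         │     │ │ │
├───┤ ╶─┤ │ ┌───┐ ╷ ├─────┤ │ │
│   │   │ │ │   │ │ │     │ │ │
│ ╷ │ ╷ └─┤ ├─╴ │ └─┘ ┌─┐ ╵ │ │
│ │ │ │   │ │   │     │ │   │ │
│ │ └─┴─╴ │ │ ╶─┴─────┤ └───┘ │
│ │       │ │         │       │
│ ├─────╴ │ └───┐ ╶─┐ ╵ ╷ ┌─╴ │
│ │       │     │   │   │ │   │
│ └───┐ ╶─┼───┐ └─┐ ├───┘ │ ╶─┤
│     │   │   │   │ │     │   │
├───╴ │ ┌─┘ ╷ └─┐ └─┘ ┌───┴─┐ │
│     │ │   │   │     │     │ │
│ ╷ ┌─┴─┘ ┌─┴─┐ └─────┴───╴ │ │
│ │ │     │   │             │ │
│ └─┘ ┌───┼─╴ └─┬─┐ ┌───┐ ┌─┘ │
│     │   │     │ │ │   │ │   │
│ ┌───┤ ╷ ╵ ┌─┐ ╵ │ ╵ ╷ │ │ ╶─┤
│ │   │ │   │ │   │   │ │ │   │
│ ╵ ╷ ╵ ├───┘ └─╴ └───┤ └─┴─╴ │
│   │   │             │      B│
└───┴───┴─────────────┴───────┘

Using BFS to find shortest path:
Start: (0, 0), End: (14, 14)
Path found:
(0,0) → (1,0) → (2,0) → (2,1) → (1,1) → (1,2) → (2,2) → (3,2) → (3,3) → (4,3) → (4,2) → (5,2) → (5,3) → (6,3) → (6,4) → (7,4) → (7,3) → (7,2) → (7,1) → (6,1) → (5,1) → (5,0) → (6,0) → (7,0) → (8,0) → (9,0) → (9,1) → (9,2) → (10,2) → (10,1) → (10,0) → (11,0) → (12,0) → (12,1) → (12,2) → (11,2) → (11,3) → (11,4) → (10,4) → (10,5) → (9,5) → (9,6) → (10,6) → (10,7) → (11,7) → (11,8) → (11,9) → (12,9) → (13,9) → (13,10) → (12,10) → (12,11) → (13,11) → (14,11) → (14,12) → (14,13) → (14,14)
Number of steps: 56

Solution:

┌─────────┬───┬─────────┬───┬─┐
│A        │   │         │   │ │
│ ┌───┬─┐ │ ╷ │ ┌───┐ ╶─┘ ┌─┘ │
│↓│↱ ↓│ │ │ │ │ │   │     │   │
│ ╵ ╷ │ ╵ │ │ │ │ ╶─┴─┬───┴─┐ │
│↳ ↑│↓│   │ │ │ │     │     │ │
│ ┌─┤ └─┐ ╵ │ │ └─╴ ╷ │ ╶─┐ │ │
│ │ │↳ ↓│   │ │     │ │   │ │ │
│ ╵ ├─╴ │ ┌─┴─┴─────┤ └─╴ │ │ │
│   │↓ ↲│ │         │     │ │ │
├───┤ ╶─┤ │ ┌───┐ ╷ ├─────┤ │ │
│↓ ↰│↳ ↓│ │ │   │ │ │     │ │ │
│ ╷ │ ╷ └─┤ ├─╴ │ └─┘ ┌─┐ ╵ │ │
│↓│↑│ │↳ ↓│ │   │     │ │   │ │
│ │ └─┴─╴ │ │ ╶─┴─────┤ └───┘ │
│↓│↑ ← ← ↲│ │         │       │
│ ├─────╴ │ └───┐ ╶─┐ ╵ ╷ ┌─╴ │
│↓│       │     │   │   │ │   │
│ └───┐ ╶─┼───┐ └─┐ ├───┘ │ ╶─┤
│↳ → ↓│   │↱ ↓│   │ │     │   │
├───╴ │ ┌─┘ ╷ └─┐ └─┘ ┌───┴─┐ │
│↓ ← ↲│ │↱ ↑│↳ ↓│     │     │ │
│ ╷ ┌─┴─┘ ┌─┴─┐ └─────┴───╴ │ │
│↓│ │↱ → ↑│   │↳ → ↓        │ │
│ └─┘ ┌───┼─╴ └─┬─┐ ┌───┐ ┌─┘ │
│↳ → ↑│   │     │ │↓│↱ ↓│ │   │
│ ┌───┤ ╷ ╵ ┌─┐ ╵ │ ╵ ╷ │ │ ╶─┤
│ │   │ │   │ │   │↳ ↑│↓│ │   │
│ ╵ ╷ ╵ ├───┘ └─╴ └───┤ └─┴─╴ │
│   │   │             │↳ → → B│
└───┴───┴─────────────┴───────┘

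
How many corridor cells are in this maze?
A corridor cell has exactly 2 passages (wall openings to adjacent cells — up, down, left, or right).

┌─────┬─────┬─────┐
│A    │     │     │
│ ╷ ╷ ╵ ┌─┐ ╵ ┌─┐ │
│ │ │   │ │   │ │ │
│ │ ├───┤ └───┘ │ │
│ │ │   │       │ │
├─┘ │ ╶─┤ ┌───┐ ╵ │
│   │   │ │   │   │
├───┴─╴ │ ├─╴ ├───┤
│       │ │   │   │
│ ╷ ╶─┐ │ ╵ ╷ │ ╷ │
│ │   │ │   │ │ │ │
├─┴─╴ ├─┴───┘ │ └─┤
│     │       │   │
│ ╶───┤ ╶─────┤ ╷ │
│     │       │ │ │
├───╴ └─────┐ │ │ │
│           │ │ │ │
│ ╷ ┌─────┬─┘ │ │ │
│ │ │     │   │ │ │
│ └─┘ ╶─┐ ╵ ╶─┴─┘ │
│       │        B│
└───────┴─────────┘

Counting cells with exactly 2 passages:
Total corridor cells: 75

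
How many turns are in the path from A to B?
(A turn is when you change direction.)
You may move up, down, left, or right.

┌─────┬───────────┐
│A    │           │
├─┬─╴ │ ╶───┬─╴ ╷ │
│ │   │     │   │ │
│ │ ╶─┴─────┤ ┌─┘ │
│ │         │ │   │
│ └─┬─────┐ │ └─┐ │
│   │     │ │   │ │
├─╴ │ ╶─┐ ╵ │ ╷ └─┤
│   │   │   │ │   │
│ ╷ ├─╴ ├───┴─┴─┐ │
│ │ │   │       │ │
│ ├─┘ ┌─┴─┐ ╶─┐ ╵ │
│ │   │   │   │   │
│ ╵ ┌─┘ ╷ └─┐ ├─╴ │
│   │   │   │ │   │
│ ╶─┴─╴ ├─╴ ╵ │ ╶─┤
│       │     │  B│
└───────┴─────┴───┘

Directions: right, right, down, left, down, right, right, right, right, down, down, left, up, left, left, down, right, down, left, down, left, down, left, down, right, right, right, up, up, right, down, right, down, right, up, up, left, up, right, right, down, right, down, left, down, right
Number of turns: 34

Solution:

┌─────┬───────────┐
│A → ↓│           │
├─┬─╴ │ ╶───┬─╴ ╷ │
│ │↓ ↲│     │   │ │
│ │ ╶─┴─────┤ ┌─┘ │
│ │↳ → → → ↓│ │   │
│ └─┬─────┐ │ └─┐ │
│   │↓ ← ↰│↓│   │ │
├─╴ │ ╶─┐ ╵ │ ╷ └─┤
│   │↳ ↓│↑ ↲│ │   │
│ ╷ ├─╴ ├───┴─┴─┐ │
│ │ │↓ ↲│  ↱ → ↓│ │
│ ├─┘ ┌─┴─┐ ╶─┐ ╵ │
│ │↓ ↲│↱ ↓│↑ ↰│↳ ↓│
│ ╵ ┌─┘ ╷ └─┐ ├─╴ │
│↓ ↲│  ↑│↳ ↓│↑│↓ ↲│
│ ╶─┴─╴ ├─╴ ╵ │ ╶─┤
│↳ → → ↑│  ↳ ↑│↳ B│
└───────┴─────┴───┘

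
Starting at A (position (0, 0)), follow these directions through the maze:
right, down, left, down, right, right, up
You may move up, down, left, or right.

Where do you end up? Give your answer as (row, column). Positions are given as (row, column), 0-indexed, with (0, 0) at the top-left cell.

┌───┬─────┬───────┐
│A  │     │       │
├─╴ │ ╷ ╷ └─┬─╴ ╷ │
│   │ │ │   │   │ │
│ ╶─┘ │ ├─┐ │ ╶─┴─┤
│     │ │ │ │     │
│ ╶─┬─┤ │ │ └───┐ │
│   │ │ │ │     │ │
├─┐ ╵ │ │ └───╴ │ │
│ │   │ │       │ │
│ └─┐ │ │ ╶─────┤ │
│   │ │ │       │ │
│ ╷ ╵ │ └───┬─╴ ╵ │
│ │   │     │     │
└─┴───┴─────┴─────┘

Following directions step by step:
Start: (0, 0)
  right: (0, 0) → (0, 1)
  down: (0, 1) → (1, 1)
  left: (1, 1) → (1, 0)
  down: (1, 0) → (2, 0)
  right: (2, 0) → (2, 1)
  right: (2, 1) → (2, 2)
  up: (2, 2) → (1, 2)
Final position: (1, 2)

Path taken:

┌───┬─────┬───────┐
│A ↓│     │       │
├─╴ │ ╷ ╷ └─┬─╴ ╷ │
│↓ ↲│B│ │   │   │ │
│ ╶─┘ │ ├─┐ │ ╶─┴─┤
│↳ → ↑│ │ │ │     │
│ ╶─┬─┤ │ │ └───┐ │
│   │ │ │ │     │ │
├─┐ ╵ │ │ └───╴ │ │
│ │   │ │       │ │
│ └─┐ │ │ ╶─────┤ │
│   │ │ │       │ │
│ ╷ ╵ │ └───┬─╴ ╵ │
│ │   │     │     │
└─┴───┴─────┴─────┘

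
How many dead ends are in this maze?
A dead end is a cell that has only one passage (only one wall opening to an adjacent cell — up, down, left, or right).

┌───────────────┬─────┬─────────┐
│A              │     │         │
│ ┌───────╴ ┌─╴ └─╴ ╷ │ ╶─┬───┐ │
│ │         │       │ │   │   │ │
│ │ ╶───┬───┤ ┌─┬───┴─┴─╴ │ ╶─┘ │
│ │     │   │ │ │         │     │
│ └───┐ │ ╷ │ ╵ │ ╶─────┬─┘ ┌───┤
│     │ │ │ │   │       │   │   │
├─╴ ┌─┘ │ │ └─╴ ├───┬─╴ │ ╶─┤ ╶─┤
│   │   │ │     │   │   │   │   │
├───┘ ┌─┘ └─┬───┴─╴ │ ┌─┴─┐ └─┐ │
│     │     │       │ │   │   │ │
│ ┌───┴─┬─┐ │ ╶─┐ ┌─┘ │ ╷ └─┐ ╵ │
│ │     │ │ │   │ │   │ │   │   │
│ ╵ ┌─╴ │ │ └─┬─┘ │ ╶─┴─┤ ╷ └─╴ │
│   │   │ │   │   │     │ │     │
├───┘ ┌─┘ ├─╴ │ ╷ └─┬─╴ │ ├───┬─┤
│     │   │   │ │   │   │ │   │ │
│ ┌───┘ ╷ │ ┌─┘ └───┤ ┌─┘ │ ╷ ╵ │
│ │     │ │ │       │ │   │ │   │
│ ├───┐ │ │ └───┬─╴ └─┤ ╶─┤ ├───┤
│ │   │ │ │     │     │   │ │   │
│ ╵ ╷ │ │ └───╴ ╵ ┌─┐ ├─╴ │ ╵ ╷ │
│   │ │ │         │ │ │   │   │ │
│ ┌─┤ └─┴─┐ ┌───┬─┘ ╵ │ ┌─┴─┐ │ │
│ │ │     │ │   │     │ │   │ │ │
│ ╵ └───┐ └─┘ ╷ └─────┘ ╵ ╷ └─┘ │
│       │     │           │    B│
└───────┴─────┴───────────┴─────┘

Checking each cell for number of passages:

Dead ends found at positions:
  (0, 8)
  (1, 10)
  (1, 14)
  (2, 7)
  (3, 2)
  (3, 15)
  (4, 0)
  (4, 8)
  (5, 3)
  (6, 4)
  (6, 7)
  (6, 11)
  (8, 9)
  (8, 15)
  (9, 1)
  (9, 6)
  (9, 10)
  (11, 3)
  (11, 9)
  (12, 1)
  (12, 5)
  (12, 8)
  (12, 14)
  (13, 3)
Total dead ends: 24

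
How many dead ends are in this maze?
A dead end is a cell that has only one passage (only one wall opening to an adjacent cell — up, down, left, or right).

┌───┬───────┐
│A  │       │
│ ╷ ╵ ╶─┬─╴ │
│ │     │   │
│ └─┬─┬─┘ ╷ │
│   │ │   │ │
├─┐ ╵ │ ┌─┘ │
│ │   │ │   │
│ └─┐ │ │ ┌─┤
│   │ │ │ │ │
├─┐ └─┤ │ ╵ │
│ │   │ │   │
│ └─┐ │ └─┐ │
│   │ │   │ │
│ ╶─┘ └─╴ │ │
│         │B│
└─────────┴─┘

Checking each cell for number of passages:

Dead ends found at positions:
  (1, 3)
  (2, 2)
  (3, 0)
  (4, 2)
  (4, 5)
  (5, 0)
  (6, 1)
  (7, 5)
Total dead ends: 8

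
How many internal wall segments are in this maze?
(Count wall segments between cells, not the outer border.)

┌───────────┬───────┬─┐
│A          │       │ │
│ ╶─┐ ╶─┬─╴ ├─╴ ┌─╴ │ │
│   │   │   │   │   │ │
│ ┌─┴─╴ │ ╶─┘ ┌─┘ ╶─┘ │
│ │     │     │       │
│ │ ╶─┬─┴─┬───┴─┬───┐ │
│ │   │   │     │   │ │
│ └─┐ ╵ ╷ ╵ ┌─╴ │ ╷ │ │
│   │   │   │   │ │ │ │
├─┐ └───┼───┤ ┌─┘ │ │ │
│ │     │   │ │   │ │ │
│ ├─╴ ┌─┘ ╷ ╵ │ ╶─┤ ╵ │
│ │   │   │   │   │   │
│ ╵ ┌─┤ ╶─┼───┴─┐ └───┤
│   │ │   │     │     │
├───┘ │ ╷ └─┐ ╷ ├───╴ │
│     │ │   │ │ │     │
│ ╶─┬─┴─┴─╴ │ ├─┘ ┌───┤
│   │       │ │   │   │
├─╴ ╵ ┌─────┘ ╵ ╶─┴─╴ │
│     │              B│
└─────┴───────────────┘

Counting internal wall segments:
Total internal walls: 100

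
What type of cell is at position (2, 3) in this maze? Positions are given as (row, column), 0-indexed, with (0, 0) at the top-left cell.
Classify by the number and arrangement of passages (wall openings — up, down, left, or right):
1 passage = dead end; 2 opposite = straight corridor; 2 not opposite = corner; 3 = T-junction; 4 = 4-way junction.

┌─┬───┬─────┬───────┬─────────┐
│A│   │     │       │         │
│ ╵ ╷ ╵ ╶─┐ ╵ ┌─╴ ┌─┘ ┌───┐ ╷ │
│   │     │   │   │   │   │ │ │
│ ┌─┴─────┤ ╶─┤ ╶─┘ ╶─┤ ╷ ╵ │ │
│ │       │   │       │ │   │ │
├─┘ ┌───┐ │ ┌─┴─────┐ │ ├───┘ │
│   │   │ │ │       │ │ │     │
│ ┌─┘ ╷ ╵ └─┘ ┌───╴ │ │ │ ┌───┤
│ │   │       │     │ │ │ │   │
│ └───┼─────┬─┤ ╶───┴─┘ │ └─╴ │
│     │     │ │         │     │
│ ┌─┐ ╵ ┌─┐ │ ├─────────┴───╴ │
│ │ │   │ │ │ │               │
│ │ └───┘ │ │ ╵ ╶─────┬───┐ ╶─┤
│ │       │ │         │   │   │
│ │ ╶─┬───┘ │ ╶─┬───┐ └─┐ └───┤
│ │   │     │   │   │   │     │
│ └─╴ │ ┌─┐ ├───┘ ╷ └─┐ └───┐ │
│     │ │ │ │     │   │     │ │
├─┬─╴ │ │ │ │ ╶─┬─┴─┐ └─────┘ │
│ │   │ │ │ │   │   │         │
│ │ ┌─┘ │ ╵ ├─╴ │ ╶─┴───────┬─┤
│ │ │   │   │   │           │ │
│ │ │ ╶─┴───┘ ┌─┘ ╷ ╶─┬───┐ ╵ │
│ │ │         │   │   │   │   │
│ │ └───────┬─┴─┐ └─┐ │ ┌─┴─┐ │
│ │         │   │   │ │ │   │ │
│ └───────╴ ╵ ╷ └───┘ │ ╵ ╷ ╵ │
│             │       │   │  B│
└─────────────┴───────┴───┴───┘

Checking cell at (2, 3):
Number of passages: 2
Cell type: straight corridor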